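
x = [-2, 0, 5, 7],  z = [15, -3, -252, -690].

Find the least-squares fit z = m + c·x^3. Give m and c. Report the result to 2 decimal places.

m = -1.84, c = -2.01

From the data, Σ1 = 4, Σx^3 = 460, Σx^3·x^3 = 133338.
And Σz = -930, Σx^3·z = -268290.
So MᵀM·[m, c]ᵀ = Mᵀz: [[4, 460]; [460, 133338]]·[m, c]ᵀ = [-930, -268290]ᵀ.
Eliminating c: 133338·(row 1) − 460·(row 2) gives 321752·m = 133338·(-930) − 460·(-268290) = -590940, so m = -147735/80438.
Then c = ((-268290) − 460·(-147735/80438))/133338 = -80670/40219.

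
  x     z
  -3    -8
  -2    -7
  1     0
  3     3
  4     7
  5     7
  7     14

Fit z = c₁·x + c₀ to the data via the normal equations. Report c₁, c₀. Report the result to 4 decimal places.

c₁ = 2.1484, c₀ = -2.3180

Setting ∂/∂c₁ … = 0 gives: 113·c₁ + 15·c₀ = 208;  15·c₁ + 7·c₀ = 16.
det = 113·7 − 15² = 566.
c₁ = (208·7 − 15·16)/566 = 608/283; c₀ = (113·16 − 15·208)/566 = -656/283.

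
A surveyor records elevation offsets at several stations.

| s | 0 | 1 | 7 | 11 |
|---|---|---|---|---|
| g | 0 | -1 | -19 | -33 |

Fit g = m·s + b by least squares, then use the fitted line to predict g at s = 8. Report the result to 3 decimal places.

With design matrix A, AᵀA = [[171, 19]; [19, 4]] and Aᵀg = [-497, -53]ᵀ.
Eliminating b: 4·(row 1) − 19·(row 2) gives 323·m = 4·(-497) − 19·(-53) = -981, so m = -981/323.
Then b = ((-53) − 19·(-981/323))/4 = 20/17.
At s = 8: ĝ = (-981/323)·(8) + (20/17)·(1) = -7468/323.

ĝ = -23.121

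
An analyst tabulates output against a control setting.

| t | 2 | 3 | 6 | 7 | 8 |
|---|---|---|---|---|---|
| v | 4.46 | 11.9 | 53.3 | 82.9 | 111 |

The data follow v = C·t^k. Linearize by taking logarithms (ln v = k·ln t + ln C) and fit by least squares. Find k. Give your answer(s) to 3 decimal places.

k = 2.299

Taking logs, ln v = k·ln t + ln C, so regress ln v on ln t.
Over the data: Σln t = 7.6089, Σ(ln t)² = 13.0084, Σln v = 17.0748, Σln t·ln v = 29.2705.
Normal system: [[13.0084, 7.6089]; [7.6089, 5]]·[k, ln C]ᵀ = [29.2705, 17.0748]ᵀ.
Slope k = (n·Σln t·ln v − Σln t·Σln v)/(n·Σ(ln t)² − (Σln t)²) = (5·29.2705 − 7.6089·17.0748)/7.1473 = 2.29917; ln C = (Σln v − k·Σln t)/n = -0.08385.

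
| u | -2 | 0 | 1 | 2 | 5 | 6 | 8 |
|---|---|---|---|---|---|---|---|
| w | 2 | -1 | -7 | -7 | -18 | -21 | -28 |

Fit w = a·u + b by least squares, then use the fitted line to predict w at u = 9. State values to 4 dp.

Normal-equation sums: Σu·u = 134, Σu = 20, Σ1 = 7.
And Σu·w = -465, Σw = -80.
Eliminating b: 7·(row 1) − 20·(row 2) gives 538·a = 7·(-465) − 20·(-80) = -1655, so a = -1655/538.
Then b = ((-80) − 20·(-1655/538))/7 = -710/269.
At u = 9: ŵ = (-1655/538)·(9) + (-710/269)·(1) = -16315/538.

ŵ = -30.3253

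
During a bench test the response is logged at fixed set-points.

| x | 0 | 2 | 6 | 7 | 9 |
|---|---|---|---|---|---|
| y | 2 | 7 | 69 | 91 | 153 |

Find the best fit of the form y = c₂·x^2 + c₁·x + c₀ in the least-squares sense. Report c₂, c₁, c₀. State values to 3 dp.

With design matrix M, MᵀM = [[10274, 1296, 170]; [1296, 170, 24]; [170, 24, 5]] and Mᵀy = [19364, 2442, 322]ᵀ.
Inverting the 3×3 Gram matrix, [c₂, c₁, c₀]ᵀ = [38656/19839, -4691/6613, 30878/19839]ᵀ.

c₂ = 1.948, c₁ = -0.709, c₀ = 1.556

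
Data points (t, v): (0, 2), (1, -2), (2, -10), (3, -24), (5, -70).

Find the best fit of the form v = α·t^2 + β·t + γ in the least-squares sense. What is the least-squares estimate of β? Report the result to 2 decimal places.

Normal-equation sums: Σt^2·t^2 = 723, Σt^2·t = 161, Σt^2 = 39, Σt·t = 39, Σt = 11, Σ1 = 5.
Moment sums: Σt^2·v = -2008, Σt·v = -444, Σv = -104.
MᵀM·[α, β, γ]ᵀ = Mᵀv becomes [[723, 161, 39]; [161, 39, 11]; [39, 11, 5]]·[α, β, γ]ᵀ = [-2008, -444, -104]ᵀ.
Solving the 3×3 system (Gaussian elimination) gives α = -1912/679, β = -158/679, γ = 1138/679.

β = -0.23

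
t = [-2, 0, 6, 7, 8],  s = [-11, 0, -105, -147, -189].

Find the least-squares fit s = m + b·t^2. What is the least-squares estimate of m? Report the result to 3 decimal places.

m = 0.521

From the data, Σ1 = 5, Σt^2 = 153, Σt^2·t^2 = 7809.
For Mᵀs: Σs = -452, Σt^2·s = -23123.
Δ = 5·7809 − 153² = 15636.
m = ((-452)·7809 − 153·(-23123))/15636 = 2717/5212; b = (5·(-23123) − 153·(-452))/15636 = -46459/15636.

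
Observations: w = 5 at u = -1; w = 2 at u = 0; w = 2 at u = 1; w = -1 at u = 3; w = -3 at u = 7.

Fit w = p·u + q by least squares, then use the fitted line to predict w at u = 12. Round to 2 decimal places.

ŵ = -8.25

Entries of AᵀA: Σu·u = 60, Σu = 10, Σ1 = 5.
And Σu·w = -27, Σw = 5.
So AᵀA·[p, q]ᵀ = Aᵀw: [[60, 10]; [10, 5]]·[p, q]ᵀ = [-27, 5]ᵀ.
Eliminating q: 5·(row 1) − 10·(row 2) gives 200·p = 5·(-27) − 10·5 = -185, so p = -37/40.
Then q = (5 − 10·(-37/40))/5 = 57/20.
At u = 12: ŵ = (-37/40)·(12) + (57/20)·(1) = -33/4.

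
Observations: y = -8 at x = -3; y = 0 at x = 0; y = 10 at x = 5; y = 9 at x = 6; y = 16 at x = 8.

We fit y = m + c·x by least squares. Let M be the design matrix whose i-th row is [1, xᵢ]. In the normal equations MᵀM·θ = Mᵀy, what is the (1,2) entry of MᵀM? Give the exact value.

16

Row 1 ↔ basis 1, column 2 ↔ basis x, so (MᵀM)_{1,2} = Σᵢ x = (1)·(-3) + (1)·(0) + (1)·(5) + (1)·(6) + (1)·(8) = 16.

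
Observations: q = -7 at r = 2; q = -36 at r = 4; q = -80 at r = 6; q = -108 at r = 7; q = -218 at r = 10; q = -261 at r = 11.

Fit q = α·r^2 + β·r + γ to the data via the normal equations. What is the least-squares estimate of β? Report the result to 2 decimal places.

β = -2.26

Forming XᵀX = [[28610, 2962, 326]; [2962, 326, 40]; [326, 40, 6]] and Xᵀq = [-62157, -6445, -710]ᵀ gives XᵀX·[α, β, γ]ᵀ = Xᵀq.
Solving the 3×3 system (Gaussian elimination) gives α = -36874/18435, β = -83369/36870, γ = 33303/6145.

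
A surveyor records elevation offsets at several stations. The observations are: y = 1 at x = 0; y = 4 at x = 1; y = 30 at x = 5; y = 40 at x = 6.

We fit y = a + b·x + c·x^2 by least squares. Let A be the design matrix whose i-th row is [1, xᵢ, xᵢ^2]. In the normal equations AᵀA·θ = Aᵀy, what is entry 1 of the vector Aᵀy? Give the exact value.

75

Entry 1 ↔ basis 1, so (Aᵀy)_{1} = Σᵢ yᵢ = (1)·(1) + (1)·(4) + (1)·(30) + (1)·(40) = 75.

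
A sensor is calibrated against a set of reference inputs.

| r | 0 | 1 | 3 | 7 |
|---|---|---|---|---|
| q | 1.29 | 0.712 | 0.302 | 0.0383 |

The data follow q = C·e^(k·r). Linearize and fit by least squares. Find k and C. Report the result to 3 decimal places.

Let Y = ln q. Fitting Y = k·r + ln C by least squares:
AᵀA = [[59.0000, 11.0000]; [11.0000, 4]], rhs = [-26.7678, -4.5447]ᵀ  (here Σr = 11.0000, Σ(r)² = 59.0000, Σln q = -4.5447, Σr·ln q = -26.7678).
Solving (det = 115.0000): k = -0.49635, ln C = 0.22879, so C = exp(0.22879) = 1.25707.

k = -0.496, C = 1.257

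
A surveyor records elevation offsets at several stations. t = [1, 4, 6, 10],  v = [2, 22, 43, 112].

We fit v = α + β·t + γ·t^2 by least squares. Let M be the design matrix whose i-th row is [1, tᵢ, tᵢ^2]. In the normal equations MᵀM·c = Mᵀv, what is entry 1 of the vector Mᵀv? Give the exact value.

Entry 1 ↔ basis 1, so (Mᵀv)_{1} = Σᵢ vᵢ = (1)·(2) + (1)·(22) + (1)·(43) + (1)·(112) = 179.

179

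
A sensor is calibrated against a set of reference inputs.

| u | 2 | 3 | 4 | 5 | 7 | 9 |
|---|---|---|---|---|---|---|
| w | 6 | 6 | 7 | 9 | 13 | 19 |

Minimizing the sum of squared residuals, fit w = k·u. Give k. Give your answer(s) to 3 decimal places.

Compute the Gram sums: Σu·u = 184.
Moment sums: Σu·w = 365.
k = 365/184 = 1.9837.

k = 1.984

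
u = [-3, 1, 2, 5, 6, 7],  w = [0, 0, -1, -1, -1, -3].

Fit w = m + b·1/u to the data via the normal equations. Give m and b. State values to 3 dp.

The normal system MᵀM·[m, b]ᵀ = Mᵀw is [[6, 176/105]; [176/105, 31957/22050]]·[m, b]ᵀ = [-6, -136/105]ᵀ.
Eliminating b: (31957/22050)·(row 1) − (176/105)·(row 2) gives (12979/2205)·m = (31957/22050)·(-6) − (176/105)·(-136/105) = -14387/2205, so m = -14387/12979.
Then b = ((-136/105) − (176/105)·(-14387/12979))/(31957/22050) = 5040/12979.

m = -1.108, b = 0.388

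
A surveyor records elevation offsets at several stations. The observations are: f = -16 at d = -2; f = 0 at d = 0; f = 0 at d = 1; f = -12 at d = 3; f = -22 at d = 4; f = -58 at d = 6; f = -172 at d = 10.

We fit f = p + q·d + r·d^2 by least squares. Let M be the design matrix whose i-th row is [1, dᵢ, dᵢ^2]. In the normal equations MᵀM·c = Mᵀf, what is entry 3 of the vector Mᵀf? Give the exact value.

-19812

Entry 3 ↔ basis d^2, so (Mᵀf)_{3} = Σᵢ (d^2)·fᵢ = (4)·(-16) + (0)·(0) + (1)·(0) + (9)·(-12) + (16)·(-22) + (36)·(-58) + (100)·(-172) = -19812.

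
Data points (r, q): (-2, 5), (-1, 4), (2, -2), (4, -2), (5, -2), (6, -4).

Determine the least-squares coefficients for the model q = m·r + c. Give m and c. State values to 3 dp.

m = -1.081, c = 2.356

Entries of MᵀM: Σr·r = 86, Σr = 14, Σ1 = 6.
Right-hand side: Σr·q = -60, Σq = -1.
Δ = 86·6 − 14² = 320.
m = ((-60)·6 − 14·(-1))/320 = -173/160; c = (86·(-1) − 14·(-60))/320 = 377/160.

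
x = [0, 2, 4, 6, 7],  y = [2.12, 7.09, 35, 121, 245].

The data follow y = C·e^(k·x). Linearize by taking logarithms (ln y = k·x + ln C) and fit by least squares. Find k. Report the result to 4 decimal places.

Linearized form: ln y = k·x + ln C. From the 5 transformed points,
AᵀA = [[105.0000, 19.0000]; [19.0000, 5]], rhs = [85.4223, 16.5625]ᵀ  (here Σx = 19.0000, Σ(x)² = 105.0000, Σln y = 16.5625, Σx·ln y = 85.4223).
Solving (det = 164.0000): k = 0.68551, ln C = 0.70755.

k = 0.6855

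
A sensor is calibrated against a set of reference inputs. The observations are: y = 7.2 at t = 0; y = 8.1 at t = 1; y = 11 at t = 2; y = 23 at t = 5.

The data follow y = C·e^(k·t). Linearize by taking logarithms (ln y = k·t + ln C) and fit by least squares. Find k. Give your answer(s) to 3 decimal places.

k = 0.240

Let Y = ln y. Fitting Y = k·t + ln C by least squares:
Σt = 8.0000, Σ(t)² = 30.0000, Σln y = 9.5993, Σt·ln y = 22.5651.
Normal system: [[30.0000, 8.0000]; [8.0000, 4]]·[k, ln C]ᵀ = [22.5651, 9.5993]ᵀ.
Δ = 30.0000·4 − (8.0000)² = 56.0000; k = (22.5651·4 − 8.0000·9.5993)/56.0000 = 0.24046, ln C = (30.0000·9.5993 − 8.0000·22.5651)/56.0000 = 1.91891.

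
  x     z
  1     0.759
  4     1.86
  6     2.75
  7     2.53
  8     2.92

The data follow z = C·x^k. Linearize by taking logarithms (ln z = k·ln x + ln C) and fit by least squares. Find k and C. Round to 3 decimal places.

k = 0.653, C = 0.763

Linearized form: ln z = k·ln x + ln C. From the 5 transformed points,
XᵀX = [[13.2429, 7.2034]; [7.2034, 5]], rhs = [6.7074, 3.3562]ᵀ  (here Σln x = 7.2034, Σ(ln x)² = 13.2429, Σln z = 3.3562, Σln x·ln z = 6.7074).
Solving (det = 14.3252): k = 0.65343, ln C = -0.27015, so C = exp(-0.27015) = 0.76327.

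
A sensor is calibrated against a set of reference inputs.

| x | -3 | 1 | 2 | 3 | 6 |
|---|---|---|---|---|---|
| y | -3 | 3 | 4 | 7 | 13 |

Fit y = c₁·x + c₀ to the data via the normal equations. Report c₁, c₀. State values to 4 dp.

Forming MᵀM = [[59, 9]; [9, 5]] and Mᵀy = [119, 24]ᵀ gives MᵀM·[c₁, c₀]ᵀ = Mᵀy.
Eliminating c₀: 5·(row 1) − 9·(row 2) gives 214·c₁ = 5·119 − 9·24 = 379, so c₁ = 379/214.
Then c₀ = (24 − 9·(379/214))/5 = 345/214.

c₁ = 1.7710, c₀ = 1.6121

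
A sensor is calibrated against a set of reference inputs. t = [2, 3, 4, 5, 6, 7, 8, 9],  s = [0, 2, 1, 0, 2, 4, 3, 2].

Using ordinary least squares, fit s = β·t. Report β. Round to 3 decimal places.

β = 0.324

The normal system XᵀX·[β]ᵀ = Xᵀs is [[284]]·[β]ᵀ = [92]ᵀ.
Hence β = 92 / 284 ≈ 0.323944.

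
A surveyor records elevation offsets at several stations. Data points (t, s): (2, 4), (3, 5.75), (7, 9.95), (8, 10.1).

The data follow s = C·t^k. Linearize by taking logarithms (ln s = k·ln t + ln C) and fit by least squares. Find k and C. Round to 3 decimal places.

k = 0.671, C = 2.613

Let Y = ln s. Fitting Y = k·ln t + ln C by least squares:
Σln t = 5.8171, Σ(ln t)² = 9.7980, Σln s = 7.7456, Σln t·ln s = 12.1623.
Normal system: [[9.7980, 5.8171]; [5.8171, 4]]·[k, ln C]ᵀ = [12.1623, 7.7456]ᵀ.
Slope k = (n·Σln t·ln s − Σln t·Σln s)/(n·Σ(ln t)² − (Σln t)²) = (4·12.1623 − 5.8171·7.7456)/5.3534 = 0.67097; ln C = (Σln s − k·Σln t)/n = 0.96062, so C = exp(0.96062) = 2.61332.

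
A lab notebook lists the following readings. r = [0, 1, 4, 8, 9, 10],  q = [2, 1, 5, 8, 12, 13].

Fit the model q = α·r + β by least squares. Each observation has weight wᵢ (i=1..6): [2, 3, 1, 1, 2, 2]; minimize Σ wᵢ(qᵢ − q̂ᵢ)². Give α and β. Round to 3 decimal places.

α = 1.190, β = 0.628

Setting ∂/∂α … = 0 gives: 445·α + 53·β = 563;  53·α + 11·β = 70.
Δ = 445·11 − 53² = 2086.
α = (563·11 − 53·70)/2086 = 2483/2086; β = (445·70 − 53·563)/2086 = 1311/2086.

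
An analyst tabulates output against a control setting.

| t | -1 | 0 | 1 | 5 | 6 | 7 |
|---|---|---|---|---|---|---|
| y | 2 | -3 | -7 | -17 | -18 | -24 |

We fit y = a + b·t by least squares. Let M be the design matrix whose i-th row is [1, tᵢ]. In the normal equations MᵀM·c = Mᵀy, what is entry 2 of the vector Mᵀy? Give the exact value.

Entry 2 ↔ basis t, so (Mᵀy)_{2} = Σᵢ (t)·yᵢ = (-1)·(2) + (0)·(-3) + (1)·(-7) + (5)·(-17) + (6)·(-18) + (7)·(-24) = -370.

-370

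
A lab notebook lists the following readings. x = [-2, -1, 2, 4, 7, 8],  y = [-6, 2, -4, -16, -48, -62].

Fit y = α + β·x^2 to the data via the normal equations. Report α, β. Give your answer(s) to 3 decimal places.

Setting ∂/∂α … = 0 gives: 6·α + 138·β = -134;  138·α + 6786·β = -6614.
Δ = 6·6786 − 138² = 21672.
α = ((-134)·6786 − 138·(-6614))/21672 = 142/903; β = (6·(-6614) − 138·(-134))/21672 = -883/903.

α = 0.157, β = -0.978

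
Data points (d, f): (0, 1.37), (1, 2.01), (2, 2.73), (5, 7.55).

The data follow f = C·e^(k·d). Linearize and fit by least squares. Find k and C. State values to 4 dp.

k = 0.3383, C = 1.3951

Linearized form: ln f = k·d + ln C. From the 4 transformed points,
Σd = 8.0000, Σ(d)² = 30.0000, Σln f = 4.0388, Σd·ln f = 12.8145.
Equations: 30.0000·k + 8.0000·ln C = 12.8145;  8.0000·k + 4·ln C = 4.0388.
Solving (det = 56.0000): k = 0.33835, ln C = 0.33300, so C = exp(0.33300) = 1.39515.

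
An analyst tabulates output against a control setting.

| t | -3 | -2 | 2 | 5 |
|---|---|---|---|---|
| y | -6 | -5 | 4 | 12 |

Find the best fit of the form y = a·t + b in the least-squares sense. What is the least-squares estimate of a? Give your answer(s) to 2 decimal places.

a = 2.28

XᵀX·[a, b]ᵀ = Xᵀy reads: 42·a + 2·b = 96;  2·a + 4·b = 5.
Eliminating b: 4·(row 1) − 2·(row 2) gives 164·a = 4·96 − 2·5 = 374, so a = 187/82.
Then b = (5 − 2·(187/82))/4 = 9/82.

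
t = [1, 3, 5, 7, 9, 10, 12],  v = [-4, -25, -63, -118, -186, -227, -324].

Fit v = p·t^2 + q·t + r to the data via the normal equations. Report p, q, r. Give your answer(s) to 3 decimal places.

p = -2.050, q = -2.353, r = 0.276

Setting ∂/∂p … = 0 gives: 40405·p + 3953·q + 409·r = -92008;  3953·p + 409·q + 47·r = -9052;  409·p + 47·q + 7·r = -947.
(Σt^2·t^2 = 40405, Σt^2·t = 3953, Σt^2 = 409, Σt·t = 409, Σt = 47, Σ1 = 7, Σt^2·v = -92008, Σt·v = -9052, Σv = -947.)
Inverting the 3×3 Gram matrix, [p, q, r]ᵀ = [-205151/100086, -235483/100086, 13787/50043]ᵀ.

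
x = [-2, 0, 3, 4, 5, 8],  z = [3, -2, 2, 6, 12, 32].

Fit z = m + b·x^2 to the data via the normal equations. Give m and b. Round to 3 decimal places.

Setting ∂/∂m … = 0 gives: 6·m + 118·b = 53;  118·m + 5074·b = 2474.
(Σ1 = 6, Σx^2 = 118, Σx^2·x^2 = 5074, Σz = 53, Σx^2·z = 2474.)
Eliminating b: 5074·(row 1) − 118·(row 2) gives 16520·m = 5074·53 − 118·2474 = -23010, so m = -39/28.
Then b = (2474 − 118·(-39/28))/5074 = 859/1652.

m = -1.393, b = 0.520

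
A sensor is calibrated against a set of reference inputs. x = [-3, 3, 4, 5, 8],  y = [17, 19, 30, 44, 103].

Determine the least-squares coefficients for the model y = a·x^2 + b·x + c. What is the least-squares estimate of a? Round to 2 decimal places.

a = 1.49

Sums needed: Σx^2·x^2 = 5139, Σx^2·x = 701, Σx^2 = 123, Σx·x = 123, Σx = 17, Σ1 = 5.
Right-hand side: Σx^2·y = 8496, Σx·y = 1170, Σy = 213.
AᵀA·[a, b, c]ᵀ = Aᵀy becomes [[5139, 701, 123]; [701, 123, 17]; [123, 17, 5]]·[a, b, c]ᵀ = [8496, 1170, 213]ᵀ.
Row-reducing yields a = 53895/36128, b = 13257/36128, c = 84081/18064.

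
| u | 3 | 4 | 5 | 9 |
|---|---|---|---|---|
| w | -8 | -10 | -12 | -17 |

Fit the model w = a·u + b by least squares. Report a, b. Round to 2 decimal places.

Sums needed: Σu·u = 131, Σu = 21, Σ1 = 4.
And Σu·w = -277, Σw = -47.
So MᵀM·[a, b]ᵀ = Mᵀw: [[131, 21]; [21, 4]]·[a, b]ᵀ = [-277, -47]ᵀ.
det = 131·4 − 21² = 83.
a = ((-277)·4 − 21·(-47))/83 = -121/83; b = (131·(-47) − 21·(-277))/83 = -340/83.

a = -1.46, b = -4.10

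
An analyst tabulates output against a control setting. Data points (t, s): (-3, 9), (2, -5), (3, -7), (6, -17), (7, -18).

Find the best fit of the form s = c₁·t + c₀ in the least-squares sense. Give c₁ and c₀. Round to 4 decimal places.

c₁ = -2.7742, c₀ = 0.7226

Normal-equation sums: Σt·t = 107, Σt = 15, Σ1 = 5.
Right-hand side: Σt·s = -286, Σs = -38.
Δ = 107·5 − 15² = 310.
c₁ = ((-286)·5 − 15·(-38))/310 = -86/31; c₀ = (107·(-38) − 15·(-286))/310 = 112/155.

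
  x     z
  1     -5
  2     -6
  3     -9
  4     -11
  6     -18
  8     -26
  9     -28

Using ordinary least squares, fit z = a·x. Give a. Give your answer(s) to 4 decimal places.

Forming AᵀA = [[211]] and Aᵀz = [-656]ᵀ gives AᵀA·[a]ᵀ = Aᵀz.
a = (-656)/211 = -3.109.

a = -3.1090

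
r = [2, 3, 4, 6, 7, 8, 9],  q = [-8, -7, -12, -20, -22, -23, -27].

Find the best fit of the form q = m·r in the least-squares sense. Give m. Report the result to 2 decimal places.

m = -3.03

Sums needed: Σr·r = 259.
Moment sums: Σr·q = -786.
m = (-786)/259 = -3.03475.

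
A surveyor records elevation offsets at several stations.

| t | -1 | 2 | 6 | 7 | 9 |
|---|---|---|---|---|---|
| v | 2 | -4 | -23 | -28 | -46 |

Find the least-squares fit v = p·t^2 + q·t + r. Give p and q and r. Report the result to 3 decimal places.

p = -0.421, q = -1.359, r = 0.847

Setting ∂/∂p … = 0 gives: 10275·p + 1295·q + 171·r = -5940;  1295·p + 171·q + 23·r = -758;  171·p + 23·q + 5·r = -99.
(Σt^2·t^2 = 10275, Σt^2·t = 1295, Σt^2 = 171, Σt·t = 171, Σt = 23, Σ1 = 5, Σt^2·v = -5940, Σt·v = -758, Σv = -99.)
Inverting the 3×3 Gram matrix, [p, q, r]ᵀ = [-835/1984, -87/64, 105/124]ᵀ.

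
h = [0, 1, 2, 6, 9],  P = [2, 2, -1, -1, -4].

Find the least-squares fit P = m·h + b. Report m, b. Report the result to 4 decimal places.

Sums needed: Σh·h = 122, Σh = 18, Σ1 = 5.
For MᵀP: Σh·P = -42, ΣP = -2.
Determinant 122·5 − 18² = 286.
m = ((-42)·5 − 18·(-2))/286 = -87/143; b = (122·(-2) − 18·(-42))/286 = 256/143.

m = -0.6084, b = 1.7902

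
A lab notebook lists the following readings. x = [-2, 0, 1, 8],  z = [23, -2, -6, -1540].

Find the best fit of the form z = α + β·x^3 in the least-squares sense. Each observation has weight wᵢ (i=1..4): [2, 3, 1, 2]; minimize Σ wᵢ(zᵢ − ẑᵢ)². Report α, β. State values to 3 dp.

α = -1.839, β = -3.004

The normal equations are: 8·α + 1009·β = -3046;  1009·α + 524417·β = -1577334.
det = 8·524417 − 1009² = 3177255.
α = ((-3046)·524417 − 1009·(-1577334))/3177255 = -5844176/3177255; β = (8·(-1577334) − 1009·(-3046))/3177255 = -9545258/3177255.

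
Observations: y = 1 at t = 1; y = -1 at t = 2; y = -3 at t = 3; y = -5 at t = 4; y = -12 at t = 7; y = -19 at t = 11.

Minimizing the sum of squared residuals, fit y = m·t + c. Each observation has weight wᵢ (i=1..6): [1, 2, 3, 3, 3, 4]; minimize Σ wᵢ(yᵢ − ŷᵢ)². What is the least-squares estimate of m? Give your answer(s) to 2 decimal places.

m = -2.02

Compute the Gram sums: Σwᵢ·t·t = 715, Σwᵢ·t = 91, Σwᵢ·1 = 16.
Moment sums: Σwᵢ·t·y = -1178, Σwᵢ·y = -137.
Eliminating c: 16·(row 1) − 91·(row 2) gives 3159·m = 16·(-1178) − 91·(-137) = -6381, so m = -709/351.
Then c = ((-137) − 91·(-709/351))/16 = 79/27.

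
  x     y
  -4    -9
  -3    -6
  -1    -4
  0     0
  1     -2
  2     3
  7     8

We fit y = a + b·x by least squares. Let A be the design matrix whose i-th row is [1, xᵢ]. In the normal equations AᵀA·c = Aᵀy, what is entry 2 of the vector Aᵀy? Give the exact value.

118

Entry 2 ↔ basis x, so (Aᵀy)_{2} = Σᵢ (x)·yᵢ = (-4)·(-9) + (-3)·(-6) + (-1)·(-4) + (0)·(0) + (1)·(-2) + (2)·(3) + (7)·(8) = 118.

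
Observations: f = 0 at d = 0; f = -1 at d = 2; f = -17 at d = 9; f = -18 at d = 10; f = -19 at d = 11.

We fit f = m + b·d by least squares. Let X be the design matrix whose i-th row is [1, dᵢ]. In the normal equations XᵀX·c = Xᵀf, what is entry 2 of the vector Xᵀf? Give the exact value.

Entry 2 ↔ basis d, so (Xᵀf)_{2} = Σᵢ (d)·fᵢ = (0)·(0) + (2)·(-1) + (9)·(-17) + (10)·(-18) + (11)·(-19) = -544.

-544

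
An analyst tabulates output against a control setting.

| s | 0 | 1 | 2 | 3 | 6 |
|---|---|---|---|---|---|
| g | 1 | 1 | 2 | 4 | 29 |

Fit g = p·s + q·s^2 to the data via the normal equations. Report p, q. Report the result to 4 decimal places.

Setting ∂/∂p … = 0 gives: 50·p + 252·q = 191;  252·p + 1394·q = 1089.
Eliminating q: 1394·(row 1) − 252·(row 2) gives 6196·p = 1394·191 − 252·1089 = -8174, so p = -4087/3098.
Then q = (1089 − 252·(-4087/3098))/1394 = 3159/3098.

p = -1.3192, q = 1.0197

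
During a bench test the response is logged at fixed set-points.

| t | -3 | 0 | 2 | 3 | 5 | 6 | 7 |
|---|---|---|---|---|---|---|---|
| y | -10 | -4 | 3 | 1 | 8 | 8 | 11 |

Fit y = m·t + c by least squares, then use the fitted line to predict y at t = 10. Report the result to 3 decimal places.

The normal equations are: 132·m + 20·c = 204;  20·m + 7·c = 17.
Δ = 132·7 − 20² = 524.
m = (204·7 − 20·17)/524 = 272/131; c = (132·17 − 20·204)/524 = -459/131.
At t = 10: ŷ = (272/131)·(10) + (-459/131)·(1) = 2261/131.

ŷ = 17.260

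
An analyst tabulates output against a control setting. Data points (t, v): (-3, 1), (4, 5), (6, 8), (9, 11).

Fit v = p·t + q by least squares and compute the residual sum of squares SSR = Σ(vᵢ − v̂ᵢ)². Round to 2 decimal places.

Compute the Gram sums: Σt·t = 142, Σt = 16, Σ1 = 4.
Moment sums: Σt·v = 164, Σv = 25.
So XᵀX·[p, q]ᵀ = Xᵀv: [[142, 16]; [16, 4]]·[p, q]ᵀ = [164, 25]ᵀ.
Δ = 142·4 − 16² = 312.
p = (164·4 − 16·25)/312 = 32/39; q = (142·25 − 16·164)/312 = 463/156.
Residuals: 77/156, -5/4, 17/156, 101/156; SSR = 349/156.

SSR = 2.24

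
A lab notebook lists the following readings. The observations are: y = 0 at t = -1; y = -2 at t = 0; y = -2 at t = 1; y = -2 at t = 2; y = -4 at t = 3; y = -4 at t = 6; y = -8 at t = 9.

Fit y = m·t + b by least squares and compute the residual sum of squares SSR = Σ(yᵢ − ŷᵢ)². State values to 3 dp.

SSR = 3.916

Sums needed: Σt·t = 132, Σt = 20, Σ1 = 7.
Right-hand side: Σt·y = -114, Σy = -22.
MᵀM·[m, b]ᵀ = Mᵀy becomes [[132, 20]; [20, 7]]·[m, b]ᵀ = [-114, -22]ᵀ.
Eliminating b: 7·(row 1) − 20·(row 2) gives 524·m = 7·(-114) − 20·(-22) = -358, so m = -179/262.
Then b = ((-22) − 20·(-179/262))/7 = -156/131.
Residuals: 133/262, -106/131, -33/262, 73/131, -199/262, 169/131, -173/262; SSR = 513/131.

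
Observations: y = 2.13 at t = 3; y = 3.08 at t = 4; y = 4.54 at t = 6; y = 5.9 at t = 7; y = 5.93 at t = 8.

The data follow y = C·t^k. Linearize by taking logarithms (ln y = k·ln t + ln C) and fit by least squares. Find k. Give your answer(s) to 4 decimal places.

k = 1.0799

Linearized form: ln y = k·ln t + ln C. From the 5 transformed points,
Σln t = 8.3020, Σ(ln t)² = 14.4498, Σln y = 6.9490, Σln t·ln y = 12.2563.
Equations: 14.4498·k + 8.3020·ln C = 12.2563;  8.3020·k + 5·ln C = 6.9490.
Solving (det = 3.3255): k = 1.07991, ln C = -0.40329.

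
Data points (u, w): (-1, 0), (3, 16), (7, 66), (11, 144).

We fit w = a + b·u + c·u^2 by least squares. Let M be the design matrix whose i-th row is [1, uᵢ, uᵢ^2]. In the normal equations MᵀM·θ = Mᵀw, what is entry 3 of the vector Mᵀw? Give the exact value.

Entry 3 ↔ basis u^2, so (Mᵀw)_{3} = Σᵢ (u^2)·wᵢ = (1)·(0) + (9)·(16) + (49)·(66) + (121)·(144) = 20802.

20802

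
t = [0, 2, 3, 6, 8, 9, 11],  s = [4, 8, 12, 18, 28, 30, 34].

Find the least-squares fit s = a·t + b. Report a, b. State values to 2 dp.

Entries of MᵀM: Σt·t = 315, Σt = 39, Σ1 = 7.
Right-hand side: Σt·s = 1028, Σs = 134.
MᵀM·[a, b]ᵀ = Mᵀs becomes [[315, 39]; [39, 7]]·[a, b]ᵀ = [1028, 134]ᵀ.
Δ = 315·7 − 39² = 684.
a = (1028·7 − 39·134)/684 = 985/342; b = (315·134 − 39·1028)/684 = 353/114.

a = 2.88, b = 3.10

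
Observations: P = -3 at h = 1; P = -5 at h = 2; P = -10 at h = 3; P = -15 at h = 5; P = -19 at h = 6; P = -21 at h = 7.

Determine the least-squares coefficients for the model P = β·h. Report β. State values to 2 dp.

The normal equations are: 124·β = -379.
Hence β = -379 / 124 ≈ -3.05645.

β = -3.06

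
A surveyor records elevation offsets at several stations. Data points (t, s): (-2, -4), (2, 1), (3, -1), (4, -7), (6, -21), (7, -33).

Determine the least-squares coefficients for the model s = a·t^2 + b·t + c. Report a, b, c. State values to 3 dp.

a = -0.911, b = 1.413, c = 2.377

Setting ∂/∂a … = 0 gives: 4066·a + 650·b + 118·c = -2506;  650·a + 118·b + 20·c = -378;  118·a + 20·b + 6·c = -65.
(Σt^2·t^2 = 4066, Σt^2·t = 650, Σt^2 = 118, Σt·t = 118, Σt = 20, Σ1 = 6, Σt^2·s = -2506, Σt·s = -378, Σs = -65.)
Inverting the 3×3 Gram matrix, [a, b, c]ᵀ = [-421/462, 653/462, 183/77]ᵀ.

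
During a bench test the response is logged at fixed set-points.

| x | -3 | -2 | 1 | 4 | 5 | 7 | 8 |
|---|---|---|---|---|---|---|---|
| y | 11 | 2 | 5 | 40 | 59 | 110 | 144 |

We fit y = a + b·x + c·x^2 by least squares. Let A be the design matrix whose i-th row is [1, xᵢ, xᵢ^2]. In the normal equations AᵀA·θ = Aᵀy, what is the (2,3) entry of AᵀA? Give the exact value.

1010

Row 2 ↔ basis x, column 3 ↔ basis x^2, so (AᵀA)_{2,3} = Σᵢ (x)·(x^2) = (-3)·(9) + (-2)·(4) + (1)·(1) + (4)·(16) + (5)·(25) + (7)·(49) + (8)·(64) = 1010.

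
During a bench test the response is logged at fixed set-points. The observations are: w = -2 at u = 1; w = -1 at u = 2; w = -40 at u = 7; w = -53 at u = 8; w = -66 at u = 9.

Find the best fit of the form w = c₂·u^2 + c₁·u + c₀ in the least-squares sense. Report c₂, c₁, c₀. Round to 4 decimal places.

c₂ = -0.9060, c₁ = 0.7981, c₀ = -0.6519

Sums needed: Σu^2·u^2 = 13075, Σu^2·u = 1593, Σu^2 = 199, Σu·u = 199, Σu = 27, Σ1 = 5.
Moment sums: Σu^2·w = -10704, Σu·w = -1302, Σw = -162.
MᵀM·[c₂, c₁, c₀]ᵀ = Mᵀw becomes [[13075, 1593, 199]; [1593, 199, 27]; [199, 27, 5]]·[c₂, c₁, c₀]ᵀ = [-10704, -1302, -162]ᵀ.
Solving the 3×3 system (Gaussian elimination) gives c₂ = -6225/6871, c₁ = 5484/6871, c₀ = -4479/6871.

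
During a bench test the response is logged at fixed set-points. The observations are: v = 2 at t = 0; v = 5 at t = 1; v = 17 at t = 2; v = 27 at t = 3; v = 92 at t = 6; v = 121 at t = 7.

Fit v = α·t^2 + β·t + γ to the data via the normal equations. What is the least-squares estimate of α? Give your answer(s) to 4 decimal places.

AᵀA·[α, β, γ]ᵀ = Aᵀv reads: 3795·α + 595·β + 99·γ = 9557;  595·α + 99·β + 19·γ = 1519;  99·α + 19·β + 6·γ = 264.
(Σt^2·t^2 = 3795, Σt^2·t = 595, Σt^2 = 99, Σt·t = 99, Σt = 19, Σ1 = 6, Σt^2·v = 9557, Σt·v = 1519, Σv = 264.)
Solving the 3×3 system (Gaussian elimination) gives α = 29123/14088, β = 12223/4696, γ = 2903/1761.

α = 2.0672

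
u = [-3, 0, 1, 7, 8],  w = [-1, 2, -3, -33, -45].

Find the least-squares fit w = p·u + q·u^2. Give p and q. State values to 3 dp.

p = -1.232, q = -0.530

Sums needed: Σu·u = 123, Σu·u^2 = 829, Σu^2·u^2 = 6579.
For Mᵀw: Σu·w = -591, Σu^2·w = -4509.
So MᵀM·[p, q]ᵀ = Mᵀw: [[123, 829]; [829, 6579]]·[p, q]ᵀ = [-591, -4509]ᵀ.
det = 123·6579 − 829² = 121976.
p = ((-591)·6579 − 829·(-4509))/121976 = -37557/30494; q = (123·(-4509) − 829·(-591))/121976 = -16167/30494.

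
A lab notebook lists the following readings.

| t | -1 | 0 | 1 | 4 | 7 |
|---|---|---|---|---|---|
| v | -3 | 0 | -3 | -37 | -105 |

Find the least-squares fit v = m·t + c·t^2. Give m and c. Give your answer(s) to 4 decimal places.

With design matrix M, MᵀM = [[67, 407]; [407, 2659]] and Mᵀv = [-883, -5743]ᵀ.
det = 67·2659 − 407² = 12504.
m = ((-883)·2659 − 407·(-5743))/12504 = -1312/1563; c = (67·(-5743) − 407·(-883))/12504 = -3175/1563.

m = -0.8394, c = -2.0313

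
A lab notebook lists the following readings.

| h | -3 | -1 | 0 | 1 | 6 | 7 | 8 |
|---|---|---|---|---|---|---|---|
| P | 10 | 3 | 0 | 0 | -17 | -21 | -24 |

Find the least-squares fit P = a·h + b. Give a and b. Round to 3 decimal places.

From the data, Σh·h = 160, Σh = 18, Σ1 = 7.
Moment sums: Σh·P = -474, ΣP = -49.
MᵀM·[a, b]ᵀ = MᵀP becomes [[160, 18]; [18, 7]]·[a, b]ᵀ = [-474, -49]ᵀ.
det = 160·7 − 18² = 796.
a = ((-474)·7 − 18·(-49))/796 = -609/199; b = (160·(-49) − 18·(-474))/796 = 173/199.

a = -3.060, b = 0.869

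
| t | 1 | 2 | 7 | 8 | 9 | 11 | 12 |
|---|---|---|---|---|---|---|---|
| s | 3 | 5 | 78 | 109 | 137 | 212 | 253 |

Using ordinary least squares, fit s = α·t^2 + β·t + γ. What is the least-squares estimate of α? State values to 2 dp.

α = 1.99

The normal system AᵀA·[α, β, γ]ᵀ = Aᵀs is [[48452, 4652, 464]; [4652, 464, 50]; [464, 50, 7]]·[α, β, γ]ᵀ = [84002, 8032, 797]ᵀ.
Solving the 3×3 system (Gaussian elimination) gives α = 88321/44364, β = -134521/44364, γ = 26267/7394.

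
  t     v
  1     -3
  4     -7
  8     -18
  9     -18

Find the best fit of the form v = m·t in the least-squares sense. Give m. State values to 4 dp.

m = -2.0802

The normal system MᵀM·[m]ᵀ = Mᵀv is [[162]]·[m]ᵀ = [-337]ᵀ.
m = (-337)/162 = -2.08025.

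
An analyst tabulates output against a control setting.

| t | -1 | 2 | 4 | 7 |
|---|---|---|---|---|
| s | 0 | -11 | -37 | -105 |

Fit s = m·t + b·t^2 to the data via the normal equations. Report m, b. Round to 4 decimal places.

m = -1.6875, b = -1.9007

The normal system AᵀA·[m, b]ᵀ = Aᵀs is [[70, 414]; [414, 2674]]·[m, b]ᵀ = [-905, -5781]ᵀ.
det = 70·2674 − 414² = 15784.
m = ((-905)·2674 − 414·(-5781))/15784 = -6659/3946; b = (70·(-5781) − 414·(-905))/15784 = -3750/1973.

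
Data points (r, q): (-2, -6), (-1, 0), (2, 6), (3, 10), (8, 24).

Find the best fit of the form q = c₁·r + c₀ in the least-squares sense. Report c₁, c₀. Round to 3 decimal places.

Entries of XᵀX: Σr·r = 82, Σr = 10, Σ1 = 5.
For Xᵀq: Σr·q = 246, Σq = 34.
XᵀX·[c₁, c₀]ᵀ = Xᵀq becomes [[82, 10]; [10, 5]]·[c₁, c₀]ᵀ = [246, 34]ᵀ.
det = 82·5 − 10² = 310.
c₁ = (246·5 − 10·34)/310 = 89/31; c₀ = (82·34 − 10·246)/310 = 164/155.

c₁ = 2.871, c₀ = 1.058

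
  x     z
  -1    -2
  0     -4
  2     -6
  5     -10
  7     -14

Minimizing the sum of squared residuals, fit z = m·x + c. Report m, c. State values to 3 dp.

m = -1.425, c = -3.496

MᵀM·[m, c]ᵀ = Mᵀz reads: 79·m + 13·c = -158;  13·m + 5·c = -36.
(Σx·x = 79, Σx = 13, Σ1 = 5, Σx·z = -158, Σz = -36.)
det = 79·5 − 13² = 226.
m = ((-158)·5 − 13·(-36))/226 = -161/113; c = (79·(-36) − 13·(-158))/226 = -395/113.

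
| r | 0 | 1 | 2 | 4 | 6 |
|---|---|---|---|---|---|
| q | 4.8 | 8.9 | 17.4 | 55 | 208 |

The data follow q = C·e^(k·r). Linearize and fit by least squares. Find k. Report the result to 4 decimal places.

With ln qᵢ as the transformed response and rᵢ as the regressor:
XᵀX = [[57.0000, 13.0000]; [13.0000, 5]], rhs = [55.9536, 15.9560]ᵀ  (here Σr = 13.0000, Σ(r)² = 57.0000, Σln q = 15.9560, Σr·ln q = 55.9536).
Slope k = (n·Σr·ln q − Σr·Σln q)/(n·Σ(r)² − (Σr)²) = (5·55.9536 − 13.0000·15.9560)/116.0000 = 0.62362; ln C = (Σln q − k·Σr)/n = 1.56980.

k = 0.6236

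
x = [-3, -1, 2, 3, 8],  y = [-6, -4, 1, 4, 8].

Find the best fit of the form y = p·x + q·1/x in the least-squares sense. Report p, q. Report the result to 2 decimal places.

Forming MᵀM = [[87, 5]; [5, 857/576]] and Mᵀy = [100, 53/6]ᵀ gives MᵀM·[p, q]ᵀ = Mᵀy.
Determinant 87·(857/576) − 5² = 20053/192.
p = (100·(857/576) − 5·(53/6))/(20053/192) = 60260/60159; q = (87·(53/6) − 5·100)/(20053/192) = 51552/20053.

p = 1.00, q = 2.57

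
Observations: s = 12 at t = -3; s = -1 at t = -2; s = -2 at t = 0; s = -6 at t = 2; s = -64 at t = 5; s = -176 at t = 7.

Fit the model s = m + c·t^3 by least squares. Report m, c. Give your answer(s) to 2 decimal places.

m = -2.42, c = -0.50

From the data, Σ1 = 6, Σt^3 = 441, Σt^3·t^3 = 134131.
Right-hand side: Σs = -237, Σt^3·s = -68732.
So XᵀX·[m, c]ᵀ = Xᵀs: [[6, 441]; [441, 134131]]·[m, c]ᵀ = [-237, -68732]ᵀ.
det = 6·134131 − 441² = 610305.
m = ((-237)·134131 − 441·(-68732))/610305 = -98549/40687; c = (6·(-68732) − 441·(-237))/610305 = -20525/40687.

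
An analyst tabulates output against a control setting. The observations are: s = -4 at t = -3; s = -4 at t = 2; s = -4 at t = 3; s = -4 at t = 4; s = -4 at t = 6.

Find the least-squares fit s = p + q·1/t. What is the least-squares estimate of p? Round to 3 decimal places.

Entries of AᵀA: Σ1 = 5, Σ1/t = 11/12, Σ1/t·1/t = 9/16.
Moment sums: Σs = -20, Σ1/t·s = -11/3.
AᵀA·[p, q]ᵀ = Aᵀs becomes [[5, 11/12]; [11/12, 9/16]]·[p, q]ᵀ = [-20, -11/3]ᵀ.
Determinant 5·(9/16) − (11/12)² = 71/36.
p = ((-20)·(9/16) − (11/12)·(-11/3))/(71/36) = -4; q = (5·(-11/3) − (11/12)·(-20))/(71/36) = 0.

p = -4.000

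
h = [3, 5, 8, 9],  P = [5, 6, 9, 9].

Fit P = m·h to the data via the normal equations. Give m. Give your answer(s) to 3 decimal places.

Forming XᵀX = [[179]] and XᵀP = [198]ᵀ gives XᵀX·[m]ᵀ = XᵀP.
m = 198/179 = 1.10615.

m = 1.106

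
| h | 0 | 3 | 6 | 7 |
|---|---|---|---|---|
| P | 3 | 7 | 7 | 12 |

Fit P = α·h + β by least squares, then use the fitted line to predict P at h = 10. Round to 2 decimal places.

XᵀX·[α, β]ᵀ = XᵀP reads: 94·α + 16·β = 147;  16·α + 4·β = 29.
Eliminating β: 4·(row 1) − 16·(row 2) gives 120·α = 4·147 − 16·29 = 124, so α = 31/30.
Then β = (29 − 16·(31/30))/4 = 187/60.
At h = 10: P̂ = (31/30)·(10) + (187/60)·(1) = 269/20.

P̂ = 13.45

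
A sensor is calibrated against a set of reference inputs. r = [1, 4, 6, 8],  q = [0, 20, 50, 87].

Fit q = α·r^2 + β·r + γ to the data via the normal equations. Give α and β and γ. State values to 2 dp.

The normal equations are: 5649·α + 793·β + 117·γ = 7688;  793·α + 117·β + 19·γ = 1076;  117·α + 19·β + 4·γ = 157.
Row-reducing yields α = 8919/6556, β = 1835/6556, γ = -6137/3278.

α = 1.36, β = 0.28, γ = -1.87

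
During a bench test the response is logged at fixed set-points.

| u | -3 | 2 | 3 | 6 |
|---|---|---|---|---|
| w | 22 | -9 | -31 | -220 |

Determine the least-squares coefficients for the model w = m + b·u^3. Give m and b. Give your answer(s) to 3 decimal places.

m = -3.404, b = -1.002

Setting ∂/∂m … = 0 gives: 4·m + 224·b = -238;  224·m + 48178·b = -49023.
Δ = 4·48178 − 224² = 142536.
m = ((-238)·48178 − 224·(-49023))/142536 = -121303/35634; b = (4·(-49023) − 224·(-238))/142536 = -35695/35634.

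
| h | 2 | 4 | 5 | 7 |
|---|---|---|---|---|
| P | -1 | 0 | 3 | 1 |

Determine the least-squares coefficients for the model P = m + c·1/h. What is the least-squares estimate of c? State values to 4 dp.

c = -7.7604

Normal-equation sums: Σ1 = 4, Σ1/h = 153/140, Σ1/h·1/h = 7309/19600.
Right-hand side: ΣP = 3, Σ1/h·P = 17/70.
Eliminating c: (7309/19600)·(row 1) − (153/140)·(row 2) gives (5827/19600)·m = (7309/19600)·3 − (153/140)·(17/70) = 669/784, so m = 16725/5827.
Then c = ((17/70) − (153/140)·(16725/5827))/(7309/19600) = -45220/5827.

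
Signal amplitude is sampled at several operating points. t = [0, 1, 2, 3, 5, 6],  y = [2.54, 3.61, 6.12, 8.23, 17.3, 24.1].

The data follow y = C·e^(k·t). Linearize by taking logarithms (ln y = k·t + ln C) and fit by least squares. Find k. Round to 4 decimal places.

k = 0.3764

Linearized form: ln y = k·t + ln C. From the 6 transformed points,
Over the data: Σt = 17.0000, Σ(t)² = 75.0000, Σln y = 12.1681, Σt·ln y = 44.5770.
Normal system: [[75.0000, 17.0000]; [17.0000, 6]]·[k, ln C]ᵀ = [44.5770, 12.1681]ᵀ.
Slope k = (n·Σt·ln y − Σt·Σln y)/(n·Σ(t)² − (Σt)²) = (6·44.5770 − 17.0000·12.1681)/161.0000 = 0.37642; ln C = (Σln y − k·Σt)/n = 0.96150.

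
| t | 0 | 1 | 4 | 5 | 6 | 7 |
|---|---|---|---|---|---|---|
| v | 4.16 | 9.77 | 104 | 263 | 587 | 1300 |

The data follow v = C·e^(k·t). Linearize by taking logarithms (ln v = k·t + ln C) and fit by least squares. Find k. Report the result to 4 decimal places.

k = 0.8207

Taking logs, ln v = k·t + ln C, so regress ln v on t.
Σt = 23.0000, Σ(t)² = 127.0000, Σln v = 27.4665, Σt·ln v = 137.1586.
Equations: 127.0000·k + 23.0000·ln C = 137.1586;  23.0000·k + 6·ln C = 27.4665.
Slope k = (n·Σt·ln v − Σt·Σln v)/(n·Σ(t)² − (Σt)²) = (6·137.1586 − 23.0000·27.4665)/233.0000 = 0.82069; ln C = (Σln v − k·Σt)/n = 1.43176.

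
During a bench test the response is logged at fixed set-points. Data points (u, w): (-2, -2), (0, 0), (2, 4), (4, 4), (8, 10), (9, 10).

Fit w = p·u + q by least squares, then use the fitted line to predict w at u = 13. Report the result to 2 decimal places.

XᵀX·[p, q]ᵀ = Xᵀw reads: 169·p + 21·q = 198;  21·p + 6·q = 26.
(Σu·u = 169, Σu = 21, Σ1 = 6, Σu·w = 198, Σw = 26.)
Eliminating q: 6·(row 1) − 21·(row 2) gives 573·p = 6·198 − 21·26 = 642, so p = 214/191.
Then q = (26 − 21·(214/191))/6 = 236/573.
At u = 13: ŵ = (214/191)·(13) + (236/573)·(1) = 8582/573.

ŵ = 14.98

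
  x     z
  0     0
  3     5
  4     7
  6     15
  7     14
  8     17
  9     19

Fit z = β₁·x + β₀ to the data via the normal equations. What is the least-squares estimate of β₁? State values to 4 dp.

From the data, Σx·x = 255, Σx = 37, Σ1 = 7.
And Σx·z = 538, Σz = 77.
Normal equations: [[255, 37]; [37, 7]]·[β₁, β₀]ᵀ = [538, 77]ᵀ.
Determinant 255·7 − 37² = 416.
β₁ = (538·7 − 37·77)/416 = 917/416; β₀ = (255·77 − 37·538)/416 = -271/416.

β₁ = 2.2043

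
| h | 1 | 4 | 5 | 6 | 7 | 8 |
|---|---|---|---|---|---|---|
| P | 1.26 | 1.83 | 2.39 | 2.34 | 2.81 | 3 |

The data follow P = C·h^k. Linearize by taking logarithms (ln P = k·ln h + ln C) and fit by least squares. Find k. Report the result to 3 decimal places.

k = 0.406

Taking logs, ln P = k·ln h + ln C, so regress ln P on ln h.
Σln h = 8.8128, Σ(ln h)² = 15.8331, Σln P = 4.6887, Σln h·ln P = 8.0583.
Equations: 15.8331·k + 8.8128·ln C = 8.0583;  8.8128·k + 6·ln C = 4.6887.
Slope k = (n·Σln h·ln P − Σln h·Σln P)/(n·Σ(ln h)² − (Σln h)²) = (6·8.0583 − 8.8128·4.6887)/17.3327 = 0.40555; ln C = (Σln P − k·Σln h)/n = 0.18577.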